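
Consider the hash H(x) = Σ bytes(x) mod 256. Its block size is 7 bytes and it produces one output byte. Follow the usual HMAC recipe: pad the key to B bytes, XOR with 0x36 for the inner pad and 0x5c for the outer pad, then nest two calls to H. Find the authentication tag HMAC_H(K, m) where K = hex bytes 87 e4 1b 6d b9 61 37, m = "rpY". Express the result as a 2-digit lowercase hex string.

Key hex bytes 87 e4 1b 6d b9 61 37 is exactly B = 7 bytes: K' = 87 e4 1b 6d b9 61 37.
K' ⊕ ipad = b1 d2 2d 5b 8f 57 01.  K' ⊕ opad = db b8 47 31 e5 3d 6b.
Inner input = (K'⊕ipad) ∥ m = b1 d2 2d 5b 8f 57 01 ∥ 72 70 59.
Inner hash: sum = 177+210+45+91+143+87+1+114+112+89 = 1069; mod 256 = 45 → 2d.
Outer input = (K'⊕opad) ∥ inner = db b8 47 31 e5 3d 6b ∥ 2d.
Outer hash (tag): sum = 219+184+71+49+229+61+107+45 = 965; mod 256 = 197 → c5.

c5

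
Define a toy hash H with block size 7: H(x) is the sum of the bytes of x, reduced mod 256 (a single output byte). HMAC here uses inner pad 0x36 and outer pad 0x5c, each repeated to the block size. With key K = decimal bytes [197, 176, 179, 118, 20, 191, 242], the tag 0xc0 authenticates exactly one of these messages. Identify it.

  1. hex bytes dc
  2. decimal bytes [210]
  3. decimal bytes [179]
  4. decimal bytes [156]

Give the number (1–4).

4

Key decimal bytes [197, 176, 179, 118, 20, 191, 242] = c5 b0 b3 76 14 bf f2 is exactly B = 7 bytes: K' = c5 b0 b3 76 14 bf f2.
K' ⊕ ipad = f3 86 85 40 22 89 c4; K' ⊕ opad = 99 ec ef 2a 48 e3 ae.
m1: inner = H(f3 86 85 40 22 89 c4 dc) = 89; tag = H(99 ec ef 2a 48 e3 ae 89) = 00
m2: inner = H(f3 86 85 40 22 89 c4 d2) = 7f; tag = H(99 ec ef 2a 48 e3 ae 7f) = f6
m3: inner = H(f3 86 85 40 22 89 c4 b3) = 60; tag = H(99 ec ef 2a 48 e3 ae 60) = d7
m4: inner = H(f3 86 85 40 22 89 c4 9c) = 49; tag = H(99 ec ef 2a 48 e3 ae 49) = c0 ← matches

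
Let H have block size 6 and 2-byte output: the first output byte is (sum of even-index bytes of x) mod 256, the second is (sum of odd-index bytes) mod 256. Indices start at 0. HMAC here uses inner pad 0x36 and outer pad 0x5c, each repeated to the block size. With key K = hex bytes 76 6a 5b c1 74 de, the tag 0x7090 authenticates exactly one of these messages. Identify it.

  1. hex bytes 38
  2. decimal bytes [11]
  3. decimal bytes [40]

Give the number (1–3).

Key hex bytes 76 6a 5b c1 74 de is exactly B = 6 bytes: K' = 76 6a 5b c1 74 de.
K' ⊕ ipad = 40 5c 6d f7 42 e8; K' ⊕ opad = 2a 36 07 9d 28 82.
m1: inner = H(40 5c 6d f7 42 e8 38) = 27 3b; tag = H(2a 36 07 9d 28 82 27 3b) = 8090
m2: inner = H(40 5c 6d f7 42 e8 0b) = fa 3b; tag = H(2a 36 07 9d 28 82 fa 3b) = 5390
m3: inner = H(40 5c 6d f7 42 e8 28) = 17 3b; tag = H(2a 36 07 9d 28 82 17 3b) = 7090 ← matches

3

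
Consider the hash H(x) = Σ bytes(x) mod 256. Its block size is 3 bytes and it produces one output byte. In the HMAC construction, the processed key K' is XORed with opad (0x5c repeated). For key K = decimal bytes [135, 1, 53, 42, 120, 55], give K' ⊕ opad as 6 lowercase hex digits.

ca5c5c

Key decimal bytes [135, 1, 53, 42, 120, 55] = 87 01 35 2a 78 37 is 6 bytes > B = 3, so hash it first: H(key) = 96, then zero-pad to 3 bytes: K' = 96 00 00.
XOR each byte with 0x5c: 96⊕5c=ca, 00⊕5c=5c, 00⊕5c=5c.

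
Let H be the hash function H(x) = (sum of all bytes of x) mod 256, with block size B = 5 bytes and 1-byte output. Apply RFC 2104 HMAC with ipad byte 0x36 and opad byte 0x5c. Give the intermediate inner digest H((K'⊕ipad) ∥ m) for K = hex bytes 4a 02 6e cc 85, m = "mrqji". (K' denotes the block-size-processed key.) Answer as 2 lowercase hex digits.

Key hex bytes 4a 02 6e cc 85 is exactly B = 5 bytes: K' = 4a 02 6e cc 85.
K' ⊕ ipad = 7c 34 58 fa b3.
Inner input = 7c 34 58 fa b3 ∥ 6d 72 71 6a 69.
Inner hash: sum = 124+52+88+250+179+109+114+113+106+105 = 1240; mod 256 = 216 → d8.

d8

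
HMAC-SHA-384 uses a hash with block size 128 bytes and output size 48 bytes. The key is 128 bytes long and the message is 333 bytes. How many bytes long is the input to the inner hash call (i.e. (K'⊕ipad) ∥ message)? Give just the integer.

Key is 128 ≤ 128 bytes, zero-padded: |K'| = 128.
Inner input = (K'⊕ipad) ∥ m → 128 + 333 = 461 bytes.

461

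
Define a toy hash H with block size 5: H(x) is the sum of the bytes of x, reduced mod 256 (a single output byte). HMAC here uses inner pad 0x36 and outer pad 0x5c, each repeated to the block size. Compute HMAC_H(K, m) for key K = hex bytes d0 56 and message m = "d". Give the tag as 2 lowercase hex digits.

Key hex bytes d0 56 is 2 bytes ≤ B = 5; zero-pad to 5 bytes: K' = d0 56 00 00 00.
K' ⊕ ipad = e6 60 36 36 36.  K' ⊕ opad = 8c 0a 5c 5c 5c.
Inner input = (K'⊕ipad) ∥ m = e6 60 36 36 36 ∥ 64.
Inner hash: sum = 230+96+54+54+54+100 = 588; mod 256 = 76 → 4c.
Outer input = (K'⊕opad) ∥ inner = 8c 0a 5c 5c 5c ∥ 4c.
Outer hash (tag): sum = 140+10+92+92+92+76 = 502; mod 256 = 246 → f6.

f6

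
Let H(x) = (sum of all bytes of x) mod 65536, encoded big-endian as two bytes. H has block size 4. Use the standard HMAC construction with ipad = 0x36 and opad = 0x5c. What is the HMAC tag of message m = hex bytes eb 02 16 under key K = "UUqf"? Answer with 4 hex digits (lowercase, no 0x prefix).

Key "UUqf" = 55 55 71 66 is exactly B = 4 bytes: K' = 55 55 71 66.
K' ⊕ ipad = 63 63 47 50.  K' ⊕ opad = 09 09 2d 3a.
Inner input = (K'⊕ipad) ∥ m = 63 63 47 50 ∥ eb 02 16.
Inner hash: sum = 99+99+71+80+235+2+22 = 608 → 02 60.
Outer input = (K'⊕opad) ∥ inner = 09 09 2d 3a ∥ 02 60.
Outer hash (tag): sum = 9+9+45+58+2+96 = 219 → 00 db.

00db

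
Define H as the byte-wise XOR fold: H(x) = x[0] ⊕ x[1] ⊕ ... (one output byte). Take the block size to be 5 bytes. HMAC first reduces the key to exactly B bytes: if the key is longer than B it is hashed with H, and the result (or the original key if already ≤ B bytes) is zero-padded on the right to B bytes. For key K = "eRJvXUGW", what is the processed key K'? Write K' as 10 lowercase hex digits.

|K| = 8 > B = 5, so first hash the key.
H(K): XOR 65⊕52⊕4a⊕76⊕58⊕55⊕47⊕57 = 16.
Zero-pad H(K) = 16 to 5 bytes: K' = 16 00 00 00 00.

1600000000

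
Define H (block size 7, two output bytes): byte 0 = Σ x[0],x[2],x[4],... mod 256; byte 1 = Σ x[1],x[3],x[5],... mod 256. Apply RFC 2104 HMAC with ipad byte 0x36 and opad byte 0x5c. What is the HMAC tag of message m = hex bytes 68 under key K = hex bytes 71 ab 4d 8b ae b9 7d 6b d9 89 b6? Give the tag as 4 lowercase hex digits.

Key hex bytes 71 ab 4d 8b ae b9 7d 6b d9 89 b6 is 11 bytes > B = 7, so hash it first: H(key) = 78 e3, then zero-pad to 7 bytes: K' = 78 e3 00 00 00 00 00.
K' ⊕ ipad = 4e d5 36 36 36 36 36.  K' ⊕ opad = 24 bf 5c 5c 5c 5c 5c.
Inner input = (K'⊕ipad) ∥ m = 4e d5 36 36 36 36 36 ∥ 68.
Inner hash: even-index sum = 240 mod 256 = 240; odd-index sum = 425 mod 256 = 169 → f0 a9.
Outer input = (K'⊕opad) ∥ inner = 24 bf 5c 5c 5c 5c 5c ∥ f0 a9.
Outer hash (tag): even-index sum = 481 mod 256 = 225; odd-index sum = 615 mod 256 = 103 → e1 67.

e167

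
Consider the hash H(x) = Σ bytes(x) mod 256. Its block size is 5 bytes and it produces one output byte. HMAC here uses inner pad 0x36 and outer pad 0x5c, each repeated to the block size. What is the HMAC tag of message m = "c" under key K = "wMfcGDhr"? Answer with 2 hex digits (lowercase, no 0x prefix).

1d

Key "wMfcGDhr" = 77 4d 66 63 47 44 68 72 is 8 bytes > B = 5, so hash it first: H(key) = f2, then zero-pad to 5 bytes: K' = f2 00 00 00 00.
K' ⊕ ipad = c4 36 36 36 36.  K' ⊕ opad = ae 5c 5c 5c 5c.
Inner input = (K'⊕ipad) ∥ m = c4 36 36 36 36 ∥ 63.
Inner hash: sum = 196+54+54+54+54+99 = 511; mod 256 = 255 → ff.
Outer input = (K'⊕opad) ∥ inner = ae 5c 5c 5c 5c ∥ ff.
Outer hash (tag): sum = 174+92+92+92+92+255 = 797; mod 256 = 29 → 1d.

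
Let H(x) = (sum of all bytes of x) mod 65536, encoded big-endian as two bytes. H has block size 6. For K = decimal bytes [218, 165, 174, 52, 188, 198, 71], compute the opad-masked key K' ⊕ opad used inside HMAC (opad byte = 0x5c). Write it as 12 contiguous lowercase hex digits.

Key decimal bytes [218, 165, 174, 52, 188, 198, 71] = da a5 ae 34 bc c6 47 is 7 bytes > B = 6, so hash it first: H(key) = 04 2a, then zero-pad to 6 bytes: K' = 04 2a 00 00 00 00.
XOR each byte with 0x5c: 04⊕5c=58, 2a⊕5c=76, 00⊕5c=5c, 00⊕5c=5c, 00⊕5c=5c, 00⊕5c=5c.

58765c5c5c5c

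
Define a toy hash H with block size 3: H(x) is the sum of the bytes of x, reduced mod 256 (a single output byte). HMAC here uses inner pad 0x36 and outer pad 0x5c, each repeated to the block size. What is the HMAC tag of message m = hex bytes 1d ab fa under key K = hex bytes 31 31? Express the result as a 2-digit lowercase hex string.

3c

Key hex bytes 31 31 is 2 bytes ≤ B = 3; zero-pad to 3 bytes: K' = 31 31 00.
K' ⊕ ipad = 07 07 36.  K' ⊕ opad = 6d 6d 5c.
Inner input = (K'⊕ipad) ∥ m = 07 07 36 ∥ 1d ab fa.
Inner hash: sum = 7+7+54+29+171+250 = 518; mod 256 = 6 → 06.
Outer input = (K'⊕opad) ∥ inner = 6d 6d 5c ∥ 06.
Outer hash (tag): sum = 109+109+92+6 = 316; mod 256 = 60 → 3c.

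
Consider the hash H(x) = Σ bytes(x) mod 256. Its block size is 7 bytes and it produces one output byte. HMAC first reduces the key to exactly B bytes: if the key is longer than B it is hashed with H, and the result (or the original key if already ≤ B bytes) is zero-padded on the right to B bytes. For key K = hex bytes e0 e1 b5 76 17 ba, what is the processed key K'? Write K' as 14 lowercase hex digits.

Key hex bytes e0 e1 b5 76 17 ba is 6 bytes ≤ B = 7; zero-pad to 7 bytes: K' = e0 e1 b5 76 17 ba 00.

e0e1b57617ba00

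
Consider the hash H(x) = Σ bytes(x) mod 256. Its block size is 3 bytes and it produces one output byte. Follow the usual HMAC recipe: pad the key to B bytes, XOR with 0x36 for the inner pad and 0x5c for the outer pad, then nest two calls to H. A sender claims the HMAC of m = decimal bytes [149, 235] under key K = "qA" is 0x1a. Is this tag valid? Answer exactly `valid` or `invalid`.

Key "qA" = 71 41 is 2 bytes ≤ B = 3; zero-pad to 3 bytes: K' = 71 41 00.
K' ⊕ ipad = 47 77 36; K' ⊕ opad = 2d 1d 5c.
Inner hash: sum = 71+119+54+149+235 = 628; mod 256 = 116 → 74.
Outer hash (recomputed tag): sum = 45+29+92+116 = 282; mod 256 = 26 → 1a.
Recomputed tag = 1a; claimed = 1a → match.

valid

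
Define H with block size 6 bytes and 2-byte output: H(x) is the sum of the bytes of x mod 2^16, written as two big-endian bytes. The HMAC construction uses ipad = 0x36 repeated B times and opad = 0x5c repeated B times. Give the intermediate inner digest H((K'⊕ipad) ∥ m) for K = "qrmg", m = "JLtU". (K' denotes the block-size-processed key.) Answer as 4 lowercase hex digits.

Key "qrmg" = 71 72 6d 67 is 4 bytes ≤ B = 6; zero-pad to 6 bytes: K' = 71 72 6d 67 00 00.
K' ⊕ ipad = 47 44 5b 51 36 36.
Inner input = 47 44 5b 51 36 36 ∥ 4a 4c 74 55.
Inner hash: sum = 71+68+91+81+54+54+74+76+116+85 = 770 → 03 02.

0302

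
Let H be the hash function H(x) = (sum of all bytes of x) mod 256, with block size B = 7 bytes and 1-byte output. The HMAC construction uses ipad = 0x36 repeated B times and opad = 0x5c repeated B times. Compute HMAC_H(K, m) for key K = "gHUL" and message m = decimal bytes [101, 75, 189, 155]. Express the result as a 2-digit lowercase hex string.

d2

Key "gHUL" = 67 48 55 4c is 4 bytes ≤ B = 7; zero-pad to 7 bytes: K' = 67 48 55 4c 00 00 00.
K' ⊕ ipad = 51 7e 63 7a 36 36 36.  K' ⊕ opad = 3b 14 09 10 5c 5c 5c.
Inner input = (K'⊕ipad) ∥ m = 51 7e 63 7a 36 36 36 ∥ 65 4b bd 9b.
Inner hash: sum = 81+126+99+122+54+54+54+101+75+189+155 = 1110; mod 256 = 86 → 56.
Outer input = (K'⊕opad) ∥ inner = 3b 14 09 10 5c 5c 5c ∥ 56.
Outer hash (tag): sum = 59+20+9+16+92+92+92+86 = 466; mod 256 = 210 → d2.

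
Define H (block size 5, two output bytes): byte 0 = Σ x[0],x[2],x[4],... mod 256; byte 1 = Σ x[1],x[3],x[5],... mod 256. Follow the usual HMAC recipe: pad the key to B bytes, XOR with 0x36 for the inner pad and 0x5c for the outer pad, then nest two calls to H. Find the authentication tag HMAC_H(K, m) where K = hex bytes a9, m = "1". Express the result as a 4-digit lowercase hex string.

Key hex bytes a9 is 1 byte ≤ B = 5; zero-pad to 5 bytes: K' = a9 00 00 00 00.
K' ⊕ ipad = 9f 36 36 36 36.  K' ⊕ opad = f5 5c 5c 5c 5c.
Inner input = (K'⊕ipad) ∥ m = 9f 36 36 36 36 ∥ 31.
Inner hash: even-index sum = 267 mod 256 = 11; odd-index sum = 157 mod 256 = 157 → 0b 9d.
Outer input = (K'⊕opad) ∥ inner = f5 5c 5c 5c 5c ∥ 0b 9d.
Outer hash (tag): even-index sum = 586 mod 256 = 74; odd-index sum = 195 mod 256 = 195 → 4a c3.

4ac3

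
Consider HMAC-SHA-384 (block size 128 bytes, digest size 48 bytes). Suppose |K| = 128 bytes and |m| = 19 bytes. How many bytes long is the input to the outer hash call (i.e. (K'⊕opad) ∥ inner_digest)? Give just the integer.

Key is 128 ≤ 128 bytes, zero-padded: |K'| = 128.
Outer input = (K'⊕opad) ∥ H(inner) → 128 + 48 = 176 bytes.

176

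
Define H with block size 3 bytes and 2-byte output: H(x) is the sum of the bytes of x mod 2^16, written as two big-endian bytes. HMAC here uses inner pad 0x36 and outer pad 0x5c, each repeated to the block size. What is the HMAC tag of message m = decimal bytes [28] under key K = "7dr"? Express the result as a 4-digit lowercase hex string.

Key "7dr" = 37 64 72 is exactly B = 3 bytes: K' = 37 64 72.
K' ⊕ ipad = 01 52 44.  K' ⊕ opad = 6b 38 2e.
Inner input = (K'⊕ipad) ∥ m = 01 52 44 ∥ 1c.
Inner hash: sum = 1+82+68+28 = 179 → 00 b3.
Outer input = (K'⊕opad) ∥ inner = 6b 38 2e ∥ 00 b3.
Outer hash (tag): sum = 107+56+46+0+179 = 388 → 01 84.

0184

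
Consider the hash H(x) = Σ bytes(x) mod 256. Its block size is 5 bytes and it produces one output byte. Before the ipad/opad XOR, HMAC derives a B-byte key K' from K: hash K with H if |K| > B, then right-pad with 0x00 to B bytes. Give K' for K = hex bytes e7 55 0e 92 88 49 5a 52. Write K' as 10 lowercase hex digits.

5900000000

|K| = 8 > B = 5, so first hash the key.
H(K): sum = 231+85+14+146+136+73+90+82 = 857; mod 256 = 89 → 59.
Zero-pad H(K) = 59 to 5 bytes: K' = 59 00 00 00 00.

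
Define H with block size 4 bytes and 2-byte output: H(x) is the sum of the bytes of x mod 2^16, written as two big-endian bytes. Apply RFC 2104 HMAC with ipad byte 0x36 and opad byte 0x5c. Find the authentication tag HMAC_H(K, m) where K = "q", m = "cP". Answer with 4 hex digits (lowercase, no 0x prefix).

01de

Key "q" = 71 is 1 byte ≤ B = 4; zero-pad to 4 bytes: K' = 71 00 00 00.
K' ⊕ ipad = 47 36 36 36.  K' ⊕ opad = 2d 5c 5c 5c.
Inner input = (K'⊕ipad) ∥ m = 47 36 36 36 ∥ 63 50.
Inner hash: sum = 71+54+54+54+99+80 = 412 → 01 9c.
Outer input = (K'⊕opad) ∥ inner = 2d 5c 5c 5c ∥ 01 9c.
Outer hash (tag): sum = 45+92+92+92+1+156 = 478 → 01 de.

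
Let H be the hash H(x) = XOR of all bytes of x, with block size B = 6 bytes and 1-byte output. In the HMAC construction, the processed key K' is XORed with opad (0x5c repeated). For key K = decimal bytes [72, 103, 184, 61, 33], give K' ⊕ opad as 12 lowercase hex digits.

Key decimal bytes [72, 103, 184, 61, 33] = 48 67 b8 3d 21 is 5 bytes ≤ B = 6; zero-pad to 6 bytes: K' = 48 67 b8 3d 21 00.
XOR each byte with 0x5c: 48⊕5c=14, 67⊕5c=3b, b8⊕5c=e4, 3d⊕5c=61, 21⊕5c=7d, 00⊕5c=5c.

143be4617d5c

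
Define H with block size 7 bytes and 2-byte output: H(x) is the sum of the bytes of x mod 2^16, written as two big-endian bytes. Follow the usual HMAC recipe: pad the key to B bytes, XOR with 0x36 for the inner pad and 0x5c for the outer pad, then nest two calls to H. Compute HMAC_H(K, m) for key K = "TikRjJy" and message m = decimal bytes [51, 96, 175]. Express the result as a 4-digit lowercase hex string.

Key "TikRjJy" = 54 69 6b 52 6a 4a 79 is exactly B = 7 bytes: K' = 54 69 6b 52 6a 4a 79.
K' ⊕ ipad = 62 5f 5d 64 5c 7c 4f.  K' ⊕ opad = 08 35 37 0e 36 16 25.
Inner input = (K'⊕ipad) ∥ m = 62 5f 5d 64 5c 7c 4f ∥ 33 60 af.
Inner hash: sum = 98+95+93+100+92+124+79+51+96+175 = 1003 → 03 eb.
Outer input = (K'⊕opad) ∥ inner = 08 35 37 0e 36 16 25 ∥ 03 eb.
Outer hash (tag): sum = 8+53+55+14+54+22+37+3+235 = 481 → 01 e1.

01e1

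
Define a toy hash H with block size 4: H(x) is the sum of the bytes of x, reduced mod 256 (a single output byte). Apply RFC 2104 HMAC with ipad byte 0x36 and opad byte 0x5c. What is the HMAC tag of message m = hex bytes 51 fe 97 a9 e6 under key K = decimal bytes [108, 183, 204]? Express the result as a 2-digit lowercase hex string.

Key decimal bytes [108, 183, 204] = 6c b7 cc is 3 bytes ≤ B = 4; zero-pad to 4 bytes: K' = 6c b7 cc 00.
K' ⊕ ipad = 5a 81 fa 36.  K' ⊕ opad = 30 eb 90 5c.
Inner input = (K'⊕ipad) ∥ m = 5a 81 fa 36 ∥ 51 fe 97 a9 e6.
Inner hash: sum = 90+129+250+54+81+254+151+169+230 = 1408; mod 256 = 128 → 80.
Outer input = (K'⊕opad) ∥ inner = 30 eb 90 5c ∥ 80.
Outer hash (tag): sum = 48+235+144+92+128 = 647; mod 256 = 135 → 87.

87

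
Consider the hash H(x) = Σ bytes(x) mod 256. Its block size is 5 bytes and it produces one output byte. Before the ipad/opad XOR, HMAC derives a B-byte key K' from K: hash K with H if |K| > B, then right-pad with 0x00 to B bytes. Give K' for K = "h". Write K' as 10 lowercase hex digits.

Key "h" = 68 is 1 byte ≤ B = 5; zero-pad to 5 bytes: K' = 68 00 00 00 00.

6800000000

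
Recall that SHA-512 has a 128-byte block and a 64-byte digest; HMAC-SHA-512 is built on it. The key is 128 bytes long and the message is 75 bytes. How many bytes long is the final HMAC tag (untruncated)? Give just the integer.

64

The tag is one SHA-512 digest: 64 bytes.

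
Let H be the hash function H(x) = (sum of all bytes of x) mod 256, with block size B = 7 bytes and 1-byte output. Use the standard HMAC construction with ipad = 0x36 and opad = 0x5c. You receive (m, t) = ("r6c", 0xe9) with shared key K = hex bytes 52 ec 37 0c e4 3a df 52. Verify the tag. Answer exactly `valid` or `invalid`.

valid

Key hex bytes 52 ec 37 0c e4 3a df 52 is 8 bytes > B = 7, so hash it first: H(key) = d0, then zero-pad to 7 bytes: K' = d0 00 00 00 00 00 00.
K' ⊕ ipad = e6 36 36 36 36 36 36; K' ⊕ opad = 8c 5c 5c 5c 5c 5c 5c.
Inner hash: sum = 230+54+54+54+54+54+54+114+54+99 = 821; mod 256 = 53 → 35.
Outer hash (recomputed tag): sum = 140+92+92+92+92+92+92+53 = 745; mod 256 = 233 → e9.
Recomputed tag = e9; claimed = e9 → match.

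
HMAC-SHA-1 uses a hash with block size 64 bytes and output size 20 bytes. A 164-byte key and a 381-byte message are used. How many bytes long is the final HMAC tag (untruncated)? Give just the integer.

The tag is one SHA-1 digest: 20 bytes.

20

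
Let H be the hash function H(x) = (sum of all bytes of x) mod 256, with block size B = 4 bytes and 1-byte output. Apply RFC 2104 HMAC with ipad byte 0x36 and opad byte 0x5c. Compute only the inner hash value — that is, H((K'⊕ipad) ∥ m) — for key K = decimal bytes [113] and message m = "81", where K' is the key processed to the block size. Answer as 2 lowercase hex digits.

Key decimal bytes [113] = 71 is 1 byte ≤ B = 4; zero-pad to 4 bytes: K' = 71 00 00 00.
K' ⊕ ipad = 47 36 36 36.
Inner input = 47 36 36 36 ∥ 38 31.
Inner hash: sum = 71+54+54+54+56+49 = 338; mod 256 = 82 → 52.

52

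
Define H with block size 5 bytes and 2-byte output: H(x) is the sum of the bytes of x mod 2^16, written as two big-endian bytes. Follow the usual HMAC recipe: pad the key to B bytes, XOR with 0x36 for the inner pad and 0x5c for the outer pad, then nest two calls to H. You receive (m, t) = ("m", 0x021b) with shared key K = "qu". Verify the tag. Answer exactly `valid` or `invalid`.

Key "qu" = 71 75 is 2 bytes ≤ B = 5; zero-pad to 5 bytes: K' = 71 75 00 00 00.
K' ⊕ ipad = 47 43 36 36 36; K' ⊕ opad = 2d 29 5c 5c 5c.
Inner hash: sum = 71+67+54+54+54+109 = 409 → 01 99.
Outer hash (recomputed tag): sum = 45+41+92+92+92+1+153 = 516 → 02 04.
Recomputed tag = 0204; claimed = 021b → mismatch.

invalid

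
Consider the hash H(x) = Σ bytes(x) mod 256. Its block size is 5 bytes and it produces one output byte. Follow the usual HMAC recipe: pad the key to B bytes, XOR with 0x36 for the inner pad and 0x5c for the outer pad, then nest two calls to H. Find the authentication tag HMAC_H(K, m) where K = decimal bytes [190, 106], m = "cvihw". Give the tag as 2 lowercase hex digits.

Key decimal bytes [190, 106] = be 6a is 2 bytes ≤ B = 5; zero-pad to 5 bytes: K' = be 6a 00 00 00.
K' ⊕ ipad = 88 5c 36 36 36.  K' ⊕ opad = e2 36 5c 5c 5c.
Inner input = (K'⊕ipad) ∥ m = 88 5c 36 36 36 ∥ 63 76 69 68 77.
Inner hash: sum = 136+92+54+54+54+99+118+105+104+119 = 935; mod 256 = 167 → a7.
Outer input = (K'⊕opad) ∥ inner = e2 36 5c 5c 5c ∥ a7.
Outer hash (tag): sum = 226+54+92+92+92+167 = 723; mod 256 = 211 → d3.

d3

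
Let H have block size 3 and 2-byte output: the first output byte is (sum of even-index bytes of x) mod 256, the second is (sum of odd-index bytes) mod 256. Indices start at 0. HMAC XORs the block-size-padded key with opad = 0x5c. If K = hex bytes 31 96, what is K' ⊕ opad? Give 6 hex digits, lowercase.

6dca5c

Key hex bytes 31 96 is 2 bytes ≤ B = 3; zero-pad to 3 bytes: K' = 31 96 00.
XOR each byte with 0x5c: 31⊕5c=6d, 96⊕5c=ca, 00⊕5c=5c.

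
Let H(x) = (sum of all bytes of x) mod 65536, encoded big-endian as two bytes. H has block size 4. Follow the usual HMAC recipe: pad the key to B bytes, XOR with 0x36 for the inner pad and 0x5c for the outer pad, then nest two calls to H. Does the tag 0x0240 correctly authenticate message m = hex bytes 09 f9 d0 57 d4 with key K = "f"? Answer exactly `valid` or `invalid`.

Key "f" = 66 is 1 byte ≤ B = 4; zero-pad to 4 bytes: K' = 66 00 00 00.
K' ⊕ ipad = 50 36 36 36; K' ⊕ opad = 3a 5c 5c 5c.
Inner hash: sum = 80+54+54+54+9+249+208+87+212 = 1007 → 03 ef.
Outer hash (recomputed tag): sum = 58+92+92+92+3+239 = 576 → 02 40.
Recomputed tag = 0240; claimed = 0240 → match.

valid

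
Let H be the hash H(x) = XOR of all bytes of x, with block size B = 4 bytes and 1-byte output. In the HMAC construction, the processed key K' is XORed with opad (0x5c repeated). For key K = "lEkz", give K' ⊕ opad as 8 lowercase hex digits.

30193726

Key "lEkz" = 6c 45 6b 7a is exactly B = 4 bytes: K' = 6c 45 6b 7a.
XOR each byte with 0x5c: 6c⊕5c=30, 45⊕5c=19, 6b⊕5c=37, 7a⊕5c=26.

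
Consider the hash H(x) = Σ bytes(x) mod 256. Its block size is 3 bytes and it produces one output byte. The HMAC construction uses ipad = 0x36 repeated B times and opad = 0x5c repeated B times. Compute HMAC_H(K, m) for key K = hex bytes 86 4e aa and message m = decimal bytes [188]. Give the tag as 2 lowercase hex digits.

62

Key hex bytes 86 4e aa is exactly B = 3 bytes: K' = 86 4e aa.
K' ⊕ ipad = b0 78 9c.  K' ⊕ opad = da 12 f6.
Inner input = (K'⊕ipad) ∥ m = b0 78 9c ∥ bc.
Inner hash: sum = 176+120+156+188 = 640; mod 256 = 128 → 80.
Outer input = (K'⊕opad) ∥ inner = da 12 f6 ∥ 80.
Outer hash (tag): sum = 218+18+246+128 = 610; mod 256 = 98 → 62.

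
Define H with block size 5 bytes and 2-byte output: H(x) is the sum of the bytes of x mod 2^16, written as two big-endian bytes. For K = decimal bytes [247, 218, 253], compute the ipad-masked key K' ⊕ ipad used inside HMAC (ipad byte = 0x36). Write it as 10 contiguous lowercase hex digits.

Key decimal bytes [247, 218, 253] = f7 da fd is 3 bytes ≤ B = 5; zero-pad to 5 bytes: K' = f7 da fd 00 00.
XOR each byte with 0x36: f7⊕36=c1, da⊕36=ec, fd⊕36=cb, 00⊕36=36, 00⊕36=36.

c1eccb3636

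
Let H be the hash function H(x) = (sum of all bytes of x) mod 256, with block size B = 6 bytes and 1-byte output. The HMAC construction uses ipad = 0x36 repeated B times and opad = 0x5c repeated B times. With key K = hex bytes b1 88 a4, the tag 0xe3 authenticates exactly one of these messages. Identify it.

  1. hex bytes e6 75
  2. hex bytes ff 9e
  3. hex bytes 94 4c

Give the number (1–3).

Key hex bytes b1 88 a4 is 3 bytes ≤ B = 6; zero-pad to 6 bytes: K' = b1 88 a4 00 00 00.
K' ⊕ ipad = 87 be 92 36 36 36; K' ⊕ opad = ed d4 f8 5c 5c 5c.
m1: inner = H(87 be 92 36 36 36 e6 75) = d4; tag = H(ed d4 f8 5c 5c 5c d4) = a1
m2: inner = H(87 be 92 36 36 36 ff 9e) = 16; tag = H(ed d4 f8 5c 5c 5c 16) = e3 ← matches
m3: inner = H(87 be 92 36 36 36 94 4c) = 59; tag = H(ed d4 f8 5c 5c 5c 59) = 26

2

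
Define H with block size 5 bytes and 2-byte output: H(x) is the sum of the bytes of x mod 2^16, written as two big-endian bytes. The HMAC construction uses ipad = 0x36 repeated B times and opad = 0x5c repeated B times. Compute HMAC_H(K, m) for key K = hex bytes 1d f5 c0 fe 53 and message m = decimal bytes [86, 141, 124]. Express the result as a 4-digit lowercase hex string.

Key hex bytes 1d f5 c0 fe 53 is exactly B = 5 bytes: K' = 1d f5 c0 fe 53.
K' ⊕ ipad = 2b c3 f6 c8 65.  K' ⊕ opad = 41 a9 9c a2 0f.
Inner input = (K'⊕ipad) ∥ m = 2b c3 f6 c8 65 ∥ 56 8d 7c.
Inner hash: sum = 43+195+246+200+101+86+141+124 = 1136 → 04 70.
Outer input = (K'⊕opad) ∥ inner = 41 a9 9c a2 0f ∥ 04 70.
Outer hash (tag): sum = 65+169+156+162+15+4+112 = 683 → 02 ab.

02ab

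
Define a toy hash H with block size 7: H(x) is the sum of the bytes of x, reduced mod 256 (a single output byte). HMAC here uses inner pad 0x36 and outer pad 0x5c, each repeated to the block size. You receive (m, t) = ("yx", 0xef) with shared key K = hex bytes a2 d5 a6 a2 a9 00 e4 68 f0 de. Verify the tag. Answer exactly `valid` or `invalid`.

Key hex bytes a2 d5 a6 a2 a9 00 e4 68 f0 de is 10 bytes > B = 7, so hash it first: H(key) = 82, then zero-pad to 7 bytes: K' = 82 00 00 00 00 00 00.
K' ⊕ ipad = b4 36 36 36 36 36 36; K' ⊕ opad = de 5c 5c 5c 5c 5c 5c.
Inner hash: sum = 180+54+54+54+54+54+54+121+120 = 745; mod 256 = 233 → e9.
Outer hash (recomputed tag): sum = 222+92+92+92+92+92+92+233 = 1007; mod 256 = 239 → ef.
Recomputed tag = ef; claimed = ef → match.

valid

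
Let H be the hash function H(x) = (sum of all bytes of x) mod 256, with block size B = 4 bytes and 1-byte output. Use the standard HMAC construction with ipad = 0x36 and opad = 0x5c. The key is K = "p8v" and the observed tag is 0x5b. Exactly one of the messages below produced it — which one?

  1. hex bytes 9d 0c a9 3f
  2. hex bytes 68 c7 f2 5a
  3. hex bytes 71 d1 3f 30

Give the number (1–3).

2

Key "p8v" = 70 38 76 is 3 bytes ≤ B = 4; zero-pad to 4 bytes: K' = 70 38 76 00.
K' ⊕ ipad = 46 0e 40 36; K' ⊕ opad = 2c 64 2a 5c.
m1: inner = H(46 0e 40 36 9d 0c a9 3f) = 5b; tag = H(2c 64 2a 5c 5b) = 71
m2: inner = H(46 0e 40 36 68 c7 f2 5a) = 45; tag = H(2c 64 2a 5c 45) = 5b ← matches
m3: inner = H(46 0e 40 36 71 d1 3f 30) = 7b; tag = H(2c 64 2a 5c 7b) = 91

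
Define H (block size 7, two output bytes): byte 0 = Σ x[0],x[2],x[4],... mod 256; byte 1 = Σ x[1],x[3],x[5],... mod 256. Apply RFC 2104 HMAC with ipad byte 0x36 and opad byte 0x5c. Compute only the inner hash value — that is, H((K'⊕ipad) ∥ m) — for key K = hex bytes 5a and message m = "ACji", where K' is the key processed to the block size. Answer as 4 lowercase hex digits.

ba4d

Key hex bytes 5a is 1 byte ≤ B = 7; zero-pad to 7 bytes: K' = 5a 00 00 00 00 00 00.
K' ⊕ ipad = 6c 36 36 36 36 36 36.
Inner input = 6c 36 36 36 36 36 36 ∥ 41 43 6a 69.
Inner hash: even-index sum = 442 mod 256 = 186; odd-index sum = 333 mod 256 = 77 → ba 4d.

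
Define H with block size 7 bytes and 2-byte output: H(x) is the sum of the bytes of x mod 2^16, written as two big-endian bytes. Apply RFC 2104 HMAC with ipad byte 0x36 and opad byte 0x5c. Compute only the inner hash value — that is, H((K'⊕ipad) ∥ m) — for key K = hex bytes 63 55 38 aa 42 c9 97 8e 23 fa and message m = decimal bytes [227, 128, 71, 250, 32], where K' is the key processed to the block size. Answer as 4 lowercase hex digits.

Key hex bytes 63 55 38 aa 42 c9 97 8e 23 fa is 10 bytes > B = 7, so hash it first: H(key) = 04 e7, then zero-pad to 7 bytes: K' = 04 e7 00 00 00 00 00.
K' ⊕ ipad = 32 d1 36 36 36 36 36.
Inner input = 32 d1 36 36 36 36 36 ∥ e3 80 47 fa 20.
Inner hash: sum = 50+209+54+54+54+54+54+227+128+71+250+32 = 1237 → 04 d5.

04d5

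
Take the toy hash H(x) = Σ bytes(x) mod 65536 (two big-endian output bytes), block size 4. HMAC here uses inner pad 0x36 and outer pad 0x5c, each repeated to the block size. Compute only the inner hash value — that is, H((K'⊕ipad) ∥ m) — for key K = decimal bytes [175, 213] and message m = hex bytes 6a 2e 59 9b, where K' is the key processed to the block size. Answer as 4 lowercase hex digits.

0374

Key decimal bytes [175, 213] = af d5 is 2 bytes ≤ B = 4; zero-pad to 4 bytes: K' = af d5 00 00.
K' ⊕ ipad = 99 e3 36 36.
Inner input = 99 e3 36 36 ∥ 6a 2e 59 9b.
Inner hash: sum = 153+227+54+54+106+46+89+155 = 884 → 03 74.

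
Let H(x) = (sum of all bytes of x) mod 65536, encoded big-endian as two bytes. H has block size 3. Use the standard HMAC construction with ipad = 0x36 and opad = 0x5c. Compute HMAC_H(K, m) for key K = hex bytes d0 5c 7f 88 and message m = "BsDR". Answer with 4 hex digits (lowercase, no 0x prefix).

01e4

Key hex bytes d0 5c 7f 88 is 4 bytes > B = 3, so hash it first: H(key) = 02 33, then zero-pad to 3 bytes: K' = 02 33 00.
K' ⊕ ipad = 34 05 36.  K' ⊕ opad = 5e 6f 5c.
Inner input = (K'⊕ipad) ∥ m = 34 05 36 ∥ 42 73 44 52.
Inner hash: sum = 52+5+54+66+115+68+82 = 442 → 01 ba.
Outer input = (K'⊕opad) ∥ inner = 5e 6f 5c ∥ 01 ba.
Outer hash (tag): sum = 94+111+92+1+186 = 484 → 01 e4.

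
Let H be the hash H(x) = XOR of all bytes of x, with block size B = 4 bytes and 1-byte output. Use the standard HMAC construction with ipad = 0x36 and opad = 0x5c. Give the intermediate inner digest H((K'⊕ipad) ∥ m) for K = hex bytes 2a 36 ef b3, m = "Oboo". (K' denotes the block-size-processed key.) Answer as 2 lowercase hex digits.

6d

Key hex bytes 2a 36 ef b3 is exactly B = 4 bytes: K' = 2a 36 ef b3.
K' ⊕ ipad = 1c 00 d9 85.
Inner input = 1c 00 d9 85 ∥ 4f 62 6f 6f.
Inner hash: XOR 1c⊕00⊕d9⊕85⊕4f⊕62⊕6f⊕6f = 6d.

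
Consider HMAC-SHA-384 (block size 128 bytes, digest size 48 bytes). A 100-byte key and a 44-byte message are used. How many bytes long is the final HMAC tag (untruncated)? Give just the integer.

The tag is one SHA-384 digest: 48 bytes.

48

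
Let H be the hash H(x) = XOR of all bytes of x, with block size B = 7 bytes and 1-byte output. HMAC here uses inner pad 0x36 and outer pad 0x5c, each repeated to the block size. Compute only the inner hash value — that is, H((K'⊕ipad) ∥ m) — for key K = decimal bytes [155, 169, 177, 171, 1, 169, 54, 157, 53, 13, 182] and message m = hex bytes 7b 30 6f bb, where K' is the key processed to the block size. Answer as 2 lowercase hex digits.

0c

Key decimal bytes [155, 169, 177, 171, 1, 169, 54, 157, 53, 13, 182] = 9b a9 b1 ab 01 a9 36 9d 35 0d b6 is 11 bytes > B = 7, so hash it first: H(key) = a5, then zero-pad to 7 bytes: K' = a5 00 00 00 00 00 00.
K' ⊕ ipad = 93 36 36 36 36 36 36.
Inner input = 93 36 36 36 36 36 36 ∥ 7b 30 6f bb.
Inner hash: XOR 93⊕36⊕36⊕36⊕36⊕36⊕36⊕7b⊕30⊕6f⊕bb = 0c.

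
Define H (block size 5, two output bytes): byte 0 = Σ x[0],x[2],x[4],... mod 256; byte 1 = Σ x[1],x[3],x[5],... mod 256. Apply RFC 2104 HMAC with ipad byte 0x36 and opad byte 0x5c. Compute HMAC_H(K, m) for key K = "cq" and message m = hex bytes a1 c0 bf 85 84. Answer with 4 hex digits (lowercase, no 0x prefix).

Key "cq" = 63 71 is 2 bytes ≤ B = 5; zero-pad to 5 bytes: K' = 63 71 00 00 00.
K' ⊕ ipad = 55 47 36 36 36.  K' ⊕ opad = 3f 2d 5c 5c 5c.
Inner input = (K'⊕ipad) ∥ m = 55 47 36 36 36 ∥ a1 c0 bf 85 84.
Inner hash: even-index sum = 518 mod 256 = 6; odd-index sum = 609 mod 256 = 97 → 06 61.
Outer input = (K'⊕opad) ∥ inner = 3f 2d 5c 5c 5c ∥ 06 61.
Outer hash (tag): even-index sum = 344 mod 256 = 88; odd-index sum = 143 mod 256 = 143 → 58 8f.

588f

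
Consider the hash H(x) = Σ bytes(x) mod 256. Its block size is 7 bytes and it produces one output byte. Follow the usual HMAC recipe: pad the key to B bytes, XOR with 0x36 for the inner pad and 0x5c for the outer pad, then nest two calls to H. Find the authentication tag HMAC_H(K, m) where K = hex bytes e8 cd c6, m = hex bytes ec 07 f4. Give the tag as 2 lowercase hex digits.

d7

Key hex bytes e8 cd c6 is 3 bytes ≤ B = 7; zero-pad to 7 bytes: K' = e8 cd c6 00 00 00 00.
K' ⊕ ipad = de fb f0 36 36 36 36.  K' ⊕ opad = b4 91 9a 5c 5c 5c 5c.
Inner input = (K'⊕ipad) ∥ m = de fb f0 36 36 36 36 ∥ ec 07 f4.
Inner hash: sum = 222+251+240+54+54+54+54+236+7+244 = 1416; mod 256 = 136 → 88.
Outer input = (K'⊕opad) ∥ inner = b4 91 9a 5c 5c 5c 5c ∥ 88.
Outer hash (tag): sum = 180+145+154+92+92+92+92+136 = 983; mod 256 = 215 → d7.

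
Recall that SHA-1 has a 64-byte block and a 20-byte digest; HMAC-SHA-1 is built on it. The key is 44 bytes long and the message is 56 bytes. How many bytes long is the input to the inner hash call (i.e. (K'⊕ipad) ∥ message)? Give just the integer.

Key is 44 ≤ 64 bytes, zero-padded: |K'| = 64.
Inner input = (K'⊕ipad) ∥ m → 64 + 56 = 120 bytes.

120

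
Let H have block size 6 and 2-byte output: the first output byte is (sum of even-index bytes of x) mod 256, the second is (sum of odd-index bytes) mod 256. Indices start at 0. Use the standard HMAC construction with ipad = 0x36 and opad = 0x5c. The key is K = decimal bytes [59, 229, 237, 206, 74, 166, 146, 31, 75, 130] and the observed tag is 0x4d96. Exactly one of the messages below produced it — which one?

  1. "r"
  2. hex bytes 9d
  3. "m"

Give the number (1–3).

2

Key decimal bytes [59, 229, 237, 206, 74, 166, 146, 31, 75, 130] = 3b e5 ed ce 4a a6 92 1f 4b 82 is 10 bytes > B = 6, so hash it first: H(key) = 4f fa, then zero-pad to 6 bytes: K' = 4f fa 00 00 00 00.
K' ⊕ ipad = 79 cc 36 36 36 36; K' ⊕ opad = 13 a6 5c 5c 5c 5c.
m1: inner = H(79 cc 36 36 36 36 72) = 57 38; tag = H(13 a6 5c 5c 5c 5c 57 38) = 2296
m2: inner = H(79 cc 36 36 36 36 9d) = 82 38; tag = H(13 a6 5c 5c 5c 5c 82 38) = 4d96 ← matches
m3: inner = H(79 cc 36 36 36 36 6d) = 52 38; tag = H(13 a6 5c 5c 5c 5c 52 38) = 1d96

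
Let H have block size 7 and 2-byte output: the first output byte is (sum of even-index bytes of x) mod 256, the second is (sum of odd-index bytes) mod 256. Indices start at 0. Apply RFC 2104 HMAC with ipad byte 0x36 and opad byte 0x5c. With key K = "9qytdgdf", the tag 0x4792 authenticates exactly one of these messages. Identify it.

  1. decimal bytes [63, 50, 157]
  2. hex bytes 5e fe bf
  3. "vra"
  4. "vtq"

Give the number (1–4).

Key "9qytdgdf" = 39 71 79 74 64 67 64 66 is 8 bytes > B = 7, so hash it first: H(key) = 7a b2, then zero-pad to 7 bytes: K' = 7a b2 00 00 00 00 00.
K' ⊕ ipad = 4c 84 36 36 36 36 36; K' ⊕ opad = 26 ee 5c 5c 5c 5c 5c.
m1: inner = H(4c 84 36 36 36 36 36 3f 32 9d) = 20 cc; tag = H(26 ee 5c 5c 5c 5c 5c 20 cc) = 06c6
m2: inner = H(4c 84 36 36 36 36 36 5e fe bf) = ec 0d; tag = H(26 ee 5c 5c 5c 5c 5c ec 0d) = 4792 ← matches
m3: inner = H(4c 84 36 36 36 36 36 76 72 61) = 60 c7; tag = H(26 ee 5c 5c 5c 5c 5c 60 c7) = 0106
m4: inner = H(4c 84 36 36 36 36 36 76 74 71) = 62 d7; tag = H(26 ee 5c 5c 5c 5c 5c 62 d7) = 1108

2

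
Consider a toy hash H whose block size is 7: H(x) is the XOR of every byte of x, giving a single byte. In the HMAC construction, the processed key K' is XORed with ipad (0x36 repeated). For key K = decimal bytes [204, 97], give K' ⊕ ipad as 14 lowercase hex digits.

Key decimal bytes [204, 97] = cc 61 is 2 bytes ≤ B = 7; zero-pad to 7 bytes: K' = cc 61 00 00 00 00 00.
XOR each byte with 0x36: cc⊕36=fa, 61⊕36=57, 00⊕36=36, 00⊕36=36, 00⊕36=36, 00⊕36=36, 00⊕36=36.

fa573636363636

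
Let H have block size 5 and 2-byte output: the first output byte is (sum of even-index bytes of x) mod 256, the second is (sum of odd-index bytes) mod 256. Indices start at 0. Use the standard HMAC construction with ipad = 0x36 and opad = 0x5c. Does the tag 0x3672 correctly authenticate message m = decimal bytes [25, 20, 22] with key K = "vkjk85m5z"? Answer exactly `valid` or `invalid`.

invalid

Key "vkjk85m5z" = 76 6b 6a 6b 38 35 6d 35 7a is 9 bytes > B = 5, so hash it first: H(key) = ff 40, then zero-pad to 5 bytes: K' = ff 40 00 00 00.
K' ⊕ ipad = c9 76 36 36 36; K' ⊕ opad = a3 1c 5c 5c 5c.
Inner hash: even-index sum = 329 mod 256 = 73; odd-index sum = 219 mod 256 = 219 → 49 db.
Outer hash (recomputed tag): even-index sum = 566 mod 256 = 54; odd-index sum = 193 mod 256 = 193 → 36 c1.
Recomputed tag = 36c1; claimed = 3672 → mismatch.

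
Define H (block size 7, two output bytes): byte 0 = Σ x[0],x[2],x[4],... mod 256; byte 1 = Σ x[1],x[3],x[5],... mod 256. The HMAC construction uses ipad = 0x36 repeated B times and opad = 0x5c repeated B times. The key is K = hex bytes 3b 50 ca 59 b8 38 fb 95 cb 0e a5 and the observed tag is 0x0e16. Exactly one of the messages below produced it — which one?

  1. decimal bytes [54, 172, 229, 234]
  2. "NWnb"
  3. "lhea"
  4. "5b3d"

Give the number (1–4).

4

Key hex bytes 3b 50 ca 59 b8 38 fb 95 cb 0e a5 is 11 bytes > B = 7, so hash it first: H(key) = 28 84, then zero-pad to 7 bytes: K' = 28 84 00 00 00 00 00.
K' ⊕ ipad = 1e b2 36 36 36 36 36; K' ⊕ opad = 74 d8 5c 5c 5c 5c 5c.
m1: inner = H(1e b2 36 36 36 36 36 36 ac e5 ea) = 56 39; tag = H(74 d8 5c 5c 5c 5c 5c 56 39) = c1e6
m2: inner = H(1e b2 36 36 36 36 36 4e 57 6e 62) = 79 da; tag = H(74 d8 5c 5c 5c 5c 5c 79 da) = 6209
m3: inner = H(1e b2 36 36 36 36 36 6c 68 65 61) = 89 ef; tag = H(74 d8 5c 5c 5c 5c 5c 89 ef) = 7719
m4: inner = H(1e b2 36 36 36 36 36 35 62 33 64) = 86 86; tag = H(74 d8 5c 5c 5c 5c 5c 86 86) = 0e16 ← matches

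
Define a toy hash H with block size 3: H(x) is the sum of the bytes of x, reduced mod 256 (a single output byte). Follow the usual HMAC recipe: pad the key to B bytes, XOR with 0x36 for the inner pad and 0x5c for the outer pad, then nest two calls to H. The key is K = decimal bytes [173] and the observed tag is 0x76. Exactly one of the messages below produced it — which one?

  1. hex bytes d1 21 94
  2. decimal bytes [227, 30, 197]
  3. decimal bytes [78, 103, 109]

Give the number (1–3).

Key decimal bytes [173] = ad is 1 byte ≤ B = 3; zero-pad to 3 bytes: K' = ad 00 00.
K' ⊕ ipad = 9b 36 36; K' ⊕ opad = f1 5c 5c.
m1: inner = H(9b 36 36 d1 21 94) = 8d; tag = H(f1 5c 5c 8d) = 36
m2: inner = H(9b 36 36 e3 1e c5) = cd; tag = H(f1 5c 5c cd) = 76 ← matches
m3: inner = H(9b 36 36 4e 67 6d) = 29; tag = H(f1 5c 5c 29) = d2

2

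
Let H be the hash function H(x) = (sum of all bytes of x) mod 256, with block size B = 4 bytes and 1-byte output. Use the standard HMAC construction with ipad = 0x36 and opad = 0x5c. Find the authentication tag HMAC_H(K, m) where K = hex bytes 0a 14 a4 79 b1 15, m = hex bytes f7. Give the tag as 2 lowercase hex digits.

41

Key hex bytes 0a 14 a4 79 b1 15 is 6 bytes > B = 4, so hash it first: H(key) = 01, then zero-pad to 4 bytes: K' = 01 00 00 00.
K' ⊕ ipad = 37 36 36 36.  K' ⊕ opad = 5d 5c 5c 5c.
Inner input = (K'⊕ipad) ∥ m = 37 36 36 36 ∥ f7.
Inner hash: sum = 55+54+54+54+247 = 464; mod 256 = 208 → d0.
Outer input = (K'⊕opad) ∥ inner = 5d 5c 5c 5c ∥ d0.
Outer hash (tag): sum = 93+92+92+92+208 = 577; mod 256 = 65 → 41.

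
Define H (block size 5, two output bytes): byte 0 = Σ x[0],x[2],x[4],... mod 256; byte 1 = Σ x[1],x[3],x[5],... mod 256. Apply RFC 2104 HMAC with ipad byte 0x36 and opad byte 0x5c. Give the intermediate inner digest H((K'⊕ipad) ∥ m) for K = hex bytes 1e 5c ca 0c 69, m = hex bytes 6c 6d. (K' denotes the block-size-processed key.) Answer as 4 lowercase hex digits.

Key hex bytes 1e 5c ca 0c 69 is exactly B = 5 bytes: K' = 1e 5c ca 0c 69.
K' ⊕ ipad = 28 6a fc 3a 5f.
Inner input = 28 6a fc 3a 5f ∥ 6c 6d.
Inner hash: even-index sum = 496 mod 256 = 240; odd-index sum = 272 mod 256 = 16 → f0 10.

f010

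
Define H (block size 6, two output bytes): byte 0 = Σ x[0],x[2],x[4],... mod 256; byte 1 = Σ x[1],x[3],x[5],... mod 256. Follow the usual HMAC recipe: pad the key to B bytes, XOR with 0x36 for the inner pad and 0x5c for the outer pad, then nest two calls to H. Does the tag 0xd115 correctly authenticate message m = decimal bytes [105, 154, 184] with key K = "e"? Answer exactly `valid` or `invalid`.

Key "e" = 65 is 1 byte ≤ B = 6; zero-pad to 6 bytes: K' = 65 00 00 00 00 00.
K' ⊕ ipad = 53 36 36 36 36 36; K' ⊕ opad = 39 5c 5c 5c 5c 5c.
Inner hash: even-index sum = 480 mod 256 = 224; odd-index sum = 316 mod 256 = 60 → e0 3c.
Outer hash (recomputed tag): even-index sum = 465 mod 256 = 209; odd-index sum = 336 mod 256 = 80 → d1 50.
Recomputed tag = d150; claimed = d115 → mismatch.

invalid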